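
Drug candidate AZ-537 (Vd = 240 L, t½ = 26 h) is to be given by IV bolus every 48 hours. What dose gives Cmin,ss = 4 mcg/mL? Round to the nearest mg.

2492 mg

τ/t½ = 48/26 ≈ 1.8462, so f = (1/2)^(48/26) ≈ 0.278133.
Cmin,ss = (D/Vd)·f/(1−f), so D = Cmin,ss·Vd·(1−f)/f.
D = 4 × 240 × (1−f)/f ≈ 4 × 240 × 2.59540 ≈ 2491.58 mg.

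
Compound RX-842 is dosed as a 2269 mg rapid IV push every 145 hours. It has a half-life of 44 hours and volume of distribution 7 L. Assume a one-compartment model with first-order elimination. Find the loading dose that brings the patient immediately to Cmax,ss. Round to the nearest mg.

f = (1/2)^(145/44) ≈ 0.101852; accumulation ratio R = 1/(1−f) ≈ 1.11340.
Loading dose to hit Cmax,ss on first dose: D_load = D_maint·R ≈ 2269 × 1.11340 ≈ 2526.30 mg.

2526 mg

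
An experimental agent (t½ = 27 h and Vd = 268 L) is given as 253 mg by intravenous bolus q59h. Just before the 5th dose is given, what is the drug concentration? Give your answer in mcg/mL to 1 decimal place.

0.3 mcg/mL

f = (1/2)^(τ/t½) = (1/2)^(59/27) ≈ 0.2199.
C₀ = D/Vd = 253/268 ≈ 0.944 mcg/mL.
Before the 5th dose, 4 doses have been given. Superposition: Cmin = C₀·(f + f² + … + f^4).
≈ 0.944 × (0.2199 + 0.0484 + 0.0106 + 0.0023) ≈ 0.944 × 0.2812 ≈ 0.265 mcg/mL.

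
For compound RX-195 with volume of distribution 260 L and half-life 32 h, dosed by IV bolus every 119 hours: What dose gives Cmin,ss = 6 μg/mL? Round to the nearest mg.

18979 mg

τ/t½ = 119/32 ≈ 3.7188, so f = (1/2)^(119/32) ≈ 0.075953.
Cmin,ss = (D/Vd)·f/(1−f), so D = Cmin,ss·Vd·(1−f)/f.
D = 6 × 260 × (1−f)/f ≈ 6 × 260 × 12.16604 ≈ 18979.02 mg.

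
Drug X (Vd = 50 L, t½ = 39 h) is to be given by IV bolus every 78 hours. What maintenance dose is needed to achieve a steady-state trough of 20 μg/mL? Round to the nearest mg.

τ/t½ = 78/39 ≈ 2, so f = (1/2)^(78/39) ≈ 0.250000.
Cmin,ss = (D/Vd)·f/(1−f), so D = Cmin,ss·Vd·(1−f)/f.
D = 20 × 50 × (1−f)/f ≈ 20 × 50 × 3.00000 ≈ 3000.00 mg.

3000 mg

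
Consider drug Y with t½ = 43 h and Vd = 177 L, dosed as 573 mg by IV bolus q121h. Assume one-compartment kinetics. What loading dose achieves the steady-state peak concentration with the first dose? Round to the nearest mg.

f = (1/2)^(121/43) ≈ 0.142205; accumulation ratio R = 1/(1−f) ≈ 1.16578.
Loading dose to hit Cmax,ss on first dose: D_load = D_maint·R ≈ 573 × 1.16578 ≈ 667.99 mg.

668 mg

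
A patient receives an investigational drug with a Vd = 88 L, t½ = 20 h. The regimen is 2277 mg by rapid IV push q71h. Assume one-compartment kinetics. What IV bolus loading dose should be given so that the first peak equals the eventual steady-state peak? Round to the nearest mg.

f = (1/2)^(71/20) ≈ 0.085378; accumulation ratio R = 1/(1−f) ≈ 1.09335.
Loading dose to hit Cmax,ss on first dose: D_load = D_maint·R ≈ 2277 × 1.09335 ≈ 2489.56 mg.

2490 mg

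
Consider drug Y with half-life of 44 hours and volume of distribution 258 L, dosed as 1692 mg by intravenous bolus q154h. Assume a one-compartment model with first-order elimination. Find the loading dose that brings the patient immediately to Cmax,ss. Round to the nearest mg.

1856 mg

f = (1/2)^(154/44) ≈ 0.088388; accumulation ratio R = 1/(1−f) ≈ 1.09696.
Loading dose to hit Cmax,ss on first dose: D_load = D_maint·R ≈ 1692 × 1.09696 ≈ 1856.06 mg.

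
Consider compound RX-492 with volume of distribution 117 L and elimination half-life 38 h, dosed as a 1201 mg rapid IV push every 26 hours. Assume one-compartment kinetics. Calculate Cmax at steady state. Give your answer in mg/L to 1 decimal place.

27.2 mg/L

Over one 26-h interval, 26/38 ≈ 0.68421 half-lives elapse, leaving f ≈ 0.6223 of each dose.
Accumulation ratio R = 1/(1 − f) ≈ 1/0.3777 ≈ 2.6476.
Each bolus raises the concentration by D/Vd = 1201/117 ≈ 10.265 mg/L.
Steady-state peak Cmax,ss = C₀·R ≈ 10.265 × 2.6476 ≈ 27.178 mg/L.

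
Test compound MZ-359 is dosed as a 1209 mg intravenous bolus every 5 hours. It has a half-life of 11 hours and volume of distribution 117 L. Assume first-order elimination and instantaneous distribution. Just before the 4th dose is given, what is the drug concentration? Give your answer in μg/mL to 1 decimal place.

f = (1/2)^(τ/t½) = (1/2)^(5/11) ≈ 0.7297.
C₀ = D/Vd = 1209/117 ≈ 10.333 μg/mL.
Before the 4th dose, 3 doses have been given. Superposition: Cmin = C₀·(f + f² + … + f^3).
≈ 10.333 × (0.7297 + 0.5325 + 0.3885) ≈ 10.333 × 1.6507 ≈ 17.057 μg/mL.

17.1 μg/mL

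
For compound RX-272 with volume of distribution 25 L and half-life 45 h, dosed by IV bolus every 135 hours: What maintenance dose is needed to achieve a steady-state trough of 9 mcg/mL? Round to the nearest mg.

1575 mg

τ/t½ = 135/45 ≈ 3, so f = (1/2)^(135/45) ≈ 0.125000.
Cmin,ss = (D/Vd)·f/(1−f), so D = Cmin,ss·Vd·(1−f)/f.
D = 9 × 25 × (1−f)/f ≈ 9 × 25 × 7.00000 ≈ 1575.00 mg.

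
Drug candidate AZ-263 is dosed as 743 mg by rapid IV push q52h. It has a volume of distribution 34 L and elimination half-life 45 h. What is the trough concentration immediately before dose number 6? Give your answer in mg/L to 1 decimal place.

17.5 mg/L

f = (1/2)^(τ/t½) = (1/2)^(52/45) ≈ 0.4489.
C₀ = D/Vd = 743/34 ≈ 21.853 mg/L.
Before the 6th dose, 5 doses have been given. Superposition: Cmin = C₀·(f + f² + … + f^5).
≈ 21.853 × (0.4489 + 0.2015 + 0.0905 + 0.0406 + 0.0182) ≈ 21.853 × 0.7997 ≈ 17.476 mg/L.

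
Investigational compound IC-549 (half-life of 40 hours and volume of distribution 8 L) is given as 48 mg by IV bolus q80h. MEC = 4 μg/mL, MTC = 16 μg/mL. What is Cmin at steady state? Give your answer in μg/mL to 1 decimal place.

τ = 80 h = 2 half-lives, so f = (1/2)^2 = 0.25.
At steady state, R = 1/(1 − 0.25) = 4/3.
Single-dose peak C₀ = D/Vd = 48/8 = 6 μg/mL.
Steady-state peak Cmax,ss = C₀·R = 6 × 4/3 ≈ 8.000 μg/mL.
Steady-state trough Cmin,ss = Cmax,ss·f ≈ 8.000 × 0.25 ≈ 2.000 μg/mL.
Trough 2.0 μg/mL vs MEC 4 μg/mL: subtherapeutic.

2.0 μg/mL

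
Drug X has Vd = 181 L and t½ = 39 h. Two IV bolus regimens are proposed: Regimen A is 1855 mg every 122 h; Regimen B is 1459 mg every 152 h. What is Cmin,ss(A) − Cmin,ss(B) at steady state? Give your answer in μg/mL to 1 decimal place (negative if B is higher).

Regimen A: f = (1/2)^(122/39) ≈ 0.1144; Cmin,ss = (1855/181)·f/(1−f) ≈ 1.324 μg/mL.
Regimen B: f = (1/2)^(152/39) ≈ 0.0671; Cmin,ss = (1459/181)·f/(1−f) ≈ 0.580 μg/mL.
Difference ≈ 1.324 − 0.580 ≈ 0.744 μg/mL.

0.7 μg/mL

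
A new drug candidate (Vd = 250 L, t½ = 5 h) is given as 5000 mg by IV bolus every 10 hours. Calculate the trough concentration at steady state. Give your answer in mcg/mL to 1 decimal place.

6.7 mcg/mL

τ = 10 h = 2 half-lives, so f = (1/2)^2 = 0.25.
At steady state, R = 1/(1 − 0.25) = 4/3.
Single-dose peak C₀ = D/Vd = 5000/250 = 20 mcg/mL.
Steady-state peak Cmax,ss = C₀·R = 20 × 4/3 ≈ 26.667 mcg/mL.
Steady-state trough Cmin,ss = Cmax,ss·f ≈ 26.667 × 0.25 ≈ 6.667 mcg/mL.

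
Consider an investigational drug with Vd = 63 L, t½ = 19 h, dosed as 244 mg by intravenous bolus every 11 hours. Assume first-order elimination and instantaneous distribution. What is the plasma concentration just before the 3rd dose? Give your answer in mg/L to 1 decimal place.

f = (1/2)^(τ/t½) = (1/2)^(11/19) ≈ 0.6695.
C₀ = D/Vd = 244/63 ≈ 3.873 mg/L.
Before the 3rd dose, 2 doses have been given. Superposition: Cmin = C₀·(f + f²).
≈ 3.873 × (0.6695 + 0.4482) ≈ 3.873 × 1.1177 ≈ 4.329 mg/L.

4.3 mg/L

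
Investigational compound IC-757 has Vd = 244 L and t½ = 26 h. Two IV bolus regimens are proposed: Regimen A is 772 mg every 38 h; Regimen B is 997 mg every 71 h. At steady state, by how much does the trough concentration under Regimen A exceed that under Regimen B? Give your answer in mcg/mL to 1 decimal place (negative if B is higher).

Regimen A: f = (1/2)^(38/26) ≈ 0.3631; Cmin,ss = (772/244)·f/(1−f) ≈ 1.804 mcg/mL.
Regimen B: f = (1/2)^(71/26) ≈ 0.1506; Cmin,ss = (997/244)·f/(1−f) ≈ 0.724 mcg/mL.
Difference ≈ 1.804 − 0.724 ≈ 1.080 mcg/mL.

1.1 mcg/mL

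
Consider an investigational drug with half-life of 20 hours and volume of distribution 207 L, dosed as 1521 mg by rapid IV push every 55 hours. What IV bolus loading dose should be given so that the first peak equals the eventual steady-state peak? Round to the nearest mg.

f = (1/2)^(55/20) ≈ 0.148651; accumulation ratio R = 1/(1−f) ≈ 1.17461.
Loading dose to hit Cmax,ss on first dose: D_load = D_maint·R ≈ 1521 × 1.17461 ≈ 1786.58 mg.

1787 mg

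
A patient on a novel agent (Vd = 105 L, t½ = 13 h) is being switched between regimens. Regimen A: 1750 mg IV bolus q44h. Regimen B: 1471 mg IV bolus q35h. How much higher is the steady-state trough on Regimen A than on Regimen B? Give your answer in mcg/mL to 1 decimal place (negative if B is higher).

-0.8 mcg/mL

Regimen A: f = (1/2)^(44/13) ≈ 0.0957; Cmin,ss = (1750/105)·f/(1−f) ≈ 1.764 mcg/mL.
Regimen B: f = (1/2)^(35/13) ≈ 0.1547; Cmin,ss = (1471/105)·f/(1−f) ≈ 2.564 mcg/mL.
Difference ≈ 1.764 − 2.564 ≈ -0.800 mcg/mL.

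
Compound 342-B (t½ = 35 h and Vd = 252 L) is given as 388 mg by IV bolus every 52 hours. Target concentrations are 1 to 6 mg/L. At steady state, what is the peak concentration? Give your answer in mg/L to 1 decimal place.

2.4 mg/L

Over one 52-h interval, 52/35 ≈ 1.4857 half-lives elapse, leaving f ≈ 0.3571 of each dose.
Accumulation ratio R = 1/(1 − f) ≈ 1/0.6429 ≈ 1.5555.
Single-dose peak C₀ = D/Vd = 388/252 ≈ 1.540 mg/L.
Steady-state peak Cmax,ss = C₀·R ≈ 1.540 × 1.5555 ≈ 2.395 mg/L.
Peak 2.4 mg/L vs MTC 6 mg/L: below toxic threshold.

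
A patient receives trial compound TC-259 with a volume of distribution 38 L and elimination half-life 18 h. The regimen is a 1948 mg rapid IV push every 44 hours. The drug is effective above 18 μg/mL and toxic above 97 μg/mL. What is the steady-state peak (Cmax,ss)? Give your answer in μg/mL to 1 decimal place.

k = ln2/t½ = ln2/18 ≈ 0.038508 h⁻¹; fraction remaining f = e^(−kτ) = e^(−0.038508×44) ≈ 0.1837.
Accumulation ratio R = 1/(1 − f) ≈ 1/0.8163 ≈ 1.2250.
Each bolus raises the concentration by D/Vd = 1948/38 ≈ 51.263 μg/mL.
Cmax,ss = C₀/(1 − f) ≈ 51.263/0.8163 ≈ 62.799 μg/mL.
Peak 62.8 μg/mL vs MTC 97 μg/mL: below toxic threshold.

62.8 μg/mL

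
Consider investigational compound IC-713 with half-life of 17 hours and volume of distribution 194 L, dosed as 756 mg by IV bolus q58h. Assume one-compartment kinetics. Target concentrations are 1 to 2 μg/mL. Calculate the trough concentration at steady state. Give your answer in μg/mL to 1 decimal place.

0.4 μg/mL

τ/t½ = 58/17 ≈ 3.4118, so fraction remaining f = (1/2)^(58/17) ≈ 0.0940.
Each bolus raises the concentration by D/Vd = 756/194 ≈ 3.897 μg/mL.
Steady-state trough Cmin,ss = C₀·f/(1−f) ≈ 3.897 × 0.0940/0.9060 ≈ 0.404 μg/mL.
Trough 0.4 μg/mL vs MEC 1 μg/mL: subtherapeutic.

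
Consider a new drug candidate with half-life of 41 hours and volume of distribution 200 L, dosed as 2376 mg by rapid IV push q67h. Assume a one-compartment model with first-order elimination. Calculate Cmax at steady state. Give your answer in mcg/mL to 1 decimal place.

k = ln2/t½ = ln2/41 ≈ 0.016906 h⁻¹; fraction remaining f = e^(−kτ) = e^(−0.016906×67) ≈ 0.3222.
Accumulation ratio R = 1/(1 − f) ≈ 1/0.6778 ≈ 1.4754.
Each bolus raises the concentration by D/Vd = 2376/200 ≈ 11.880 mcg/mL.
Steady-state peak Cmax,ss = C₀·R ≈ 11.880 × 1.4754 ≈ 17.528 mcg/mL.

17.5 mcg/mL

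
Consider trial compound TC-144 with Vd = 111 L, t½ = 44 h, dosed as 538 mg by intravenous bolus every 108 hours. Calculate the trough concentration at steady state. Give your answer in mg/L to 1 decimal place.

k = ln2/t½ = ln2/44 ≈ 0.015753 h⁻¹; fraction remaining f = e^(−kτ) = e^(−0.015753×108) ≈ 0.1824.
Each bolus raises the concentration by D/Vd = 538/111 ≈ 4.847 mg/L.
Steady-state trough Cmin,ss = C₀·f/(1−f) ≈ 4.847 × 0.1824/0.8176 ≈ 1.081 mg/L.

1.1 mg/L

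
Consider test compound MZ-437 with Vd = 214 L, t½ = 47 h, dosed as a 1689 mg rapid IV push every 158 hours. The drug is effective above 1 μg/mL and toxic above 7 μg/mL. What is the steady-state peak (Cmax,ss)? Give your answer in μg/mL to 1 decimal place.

8.7 μg/mL

τ/t½ = 158/47 ≈ 3.3617, so fraction remaining f = (1/2)^(158/47) ≈ 0.0973.
Accumulation ratio R = 1/(1 − f) ≈ 1/0.9027 ≈ 1.1078.
Single-dose peak C₀ = D/Vd = 1689/214 ≈ 7.893 μg/mL.
Steady-state peak Cmax,ss = C₀·R ≈ 7.893 × 1.1078 ≈ 8.744 μg/mL.
Peak 8.7 μg/mL vs MTC 7 μg/mL: exceeds toxic threshold.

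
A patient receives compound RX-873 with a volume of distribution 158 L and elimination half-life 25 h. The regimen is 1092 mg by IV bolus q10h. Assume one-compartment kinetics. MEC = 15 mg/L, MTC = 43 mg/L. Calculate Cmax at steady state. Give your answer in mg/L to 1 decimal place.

τ/t½ = 10/25 ≈ 0.4, so fraction remaining f = (1/2)^(10/25) ≈ 0.7579.
At steady state, accumulation factor R = 1/(1 − e^(−kτ)) ≈ 4.1305.
Single-dose peak C₀ = D/Vd = 1092/158 ≈ 6.911 mg/L.
Steady-state peak Cmax,ss = C₀·R ≈ 6.911 × 4.1305 ≈ 28.546 mg/L.
Peak 28.5 mg/L vs MTC 43 mg/L: below toxic threshold.

28.5 mg/L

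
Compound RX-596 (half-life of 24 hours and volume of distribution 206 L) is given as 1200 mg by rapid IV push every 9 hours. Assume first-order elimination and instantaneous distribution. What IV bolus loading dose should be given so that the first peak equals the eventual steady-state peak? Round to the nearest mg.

f = (1/2)^(9/24) ≈ 0.771105; accumulation ratio R = 1/(1−f) ≈ 4.36882.
Loading dose to hit Cmax,ss on first dose: D_load = D_maint·R ≈ 1200 × 4.36882 ≈ 5242.58 mg.

5243 mg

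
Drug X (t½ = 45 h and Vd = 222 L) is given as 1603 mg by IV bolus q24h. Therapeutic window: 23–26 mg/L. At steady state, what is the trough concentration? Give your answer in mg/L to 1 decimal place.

16.1 mg/L

Over one 24-h interval, 24/45 ≈ 0.53333 half-lives elapse, leaving f ≈ 0.6910 of each dose.
Each bolus raises the concentration by D/Vd = 1603/222 ≈ 7.221 mg/L.
Steady-state trough Cmin,ss = C₀·f/(1−f) ≈ 7.221 × 0.6910/0.3090 ≈ 16.148 mg/L.
Trough 16.1 mg/L vs MEC 23 mg/L: subtherapeutic.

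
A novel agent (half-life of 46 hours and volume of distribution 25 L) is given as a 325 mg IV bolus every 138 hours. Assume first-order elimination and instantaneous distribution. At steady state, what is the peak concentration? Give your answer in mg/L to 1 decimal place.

The dosing interval is 3 half-lives, so f = 2^(−3) = 0.125.
At steady state, R = 1/(1 − 0.125) = 8/7.
Single-dose peak C₀ = D/Vd = 325/25 = 13 mg/L.
Steady-state peak Cmax,ss = C₀·R = 13 × 8/7 ≈ 14.857 mg/L.

14.9 mg/L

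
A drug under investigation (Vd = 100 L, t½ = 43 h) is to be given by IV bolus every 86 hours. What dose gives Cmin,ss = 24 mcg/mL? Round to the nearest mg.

τ/t½ = 86/43 ≈ 2, so f = (1/2)^(86/43) ≈ 0.250000.
Cmin,ss = (D/Vd)·f/(1−f), so D = Cmin,ss·Vd·(1−f)/f.
D = 24 × 100 × (1−f)/f ≈ 24 × 100 × 3.00000 ≈ 7200.00 mg.

7200 mg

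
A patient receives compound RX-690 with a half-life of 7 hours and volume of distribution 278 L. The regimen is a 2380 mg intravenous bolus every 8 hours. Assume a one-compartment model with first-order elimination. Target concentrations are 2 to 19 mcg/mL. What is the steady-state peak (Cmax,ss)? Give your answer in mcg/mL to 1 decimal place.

15.6 mcg/mL

k = ln2/t½ = ln2/7 ≈ 0.099021 h⁻¹; fraction remaining f = e^(−kτ) = e^(−0.099021×8) ≈ 0.4529.
At steady state, accumulation factor R = 1/(1 − e^(−kτ)) ≈ 1.8278.
Single-dose peak C₀ = D/Vd = 2380/278 ≈ 8.561 mcg/mL.
Cmax,ss = C₀/(1 − f) ≈ 8.561/0.5471 ≈ 15.648 mcg/mL.
Peak 15.6 mcg/mL vs MTC 19 mcg/mL: below toxic threshold.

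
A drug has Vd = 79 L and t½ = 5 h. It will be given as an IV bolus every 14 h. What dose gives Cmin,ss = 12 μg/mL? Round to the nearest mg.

τ/t½ = 14/5 ≈ 2.8, so f = (1/2)^(14/5) ≈ 0.143587.
Cmin,ss = (D/Vd)·f/(1−f), so D = Cmin,ss·Vd·(1−f)/f.
D = 12 × 79 × (1−f)/f ≈ 12 × 79 × 5.96442 ≈ 5654.27 mg.

5654 mg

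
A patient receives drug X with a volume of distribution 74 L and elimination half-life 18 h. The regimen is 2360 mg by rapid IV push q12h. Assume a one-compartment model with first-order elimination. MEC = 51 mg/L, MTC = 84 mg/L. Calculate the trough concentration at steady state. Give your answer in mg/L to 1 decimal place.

τ/t½ = 12/18 ≈ 0.66667, so fraction remaining f = (1/2)^(12/18) ≈ 0.6300.
At steady state, accumulation factor R = 1/(1 − e^(−kτ)) ≈ 2.7027.
Single-dose peak C₀ = D/Vd = 2360/74 ≈ 31.892 mg/L.
Cmax,ss = C₀/(1 − f) ≈ 31.892/0.3700 ≈ 86.195 mg/L.
Steady-state trough Cmin,ss = Cmax,ss·f ≈ 86.195 × 0.6300 ≈ 54.303 mg/L.
Trough 54.3 mg/L vs MEC 51 mg/L: adequate.

54.3 mg/L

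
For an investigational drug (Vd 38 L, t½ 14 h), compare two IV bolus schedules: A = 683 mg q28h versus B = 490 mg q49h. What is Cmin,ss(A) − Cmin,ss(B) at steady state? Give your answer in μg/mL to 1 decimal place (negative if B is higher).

4.7 μg/mL

Regimen A: f = (1/2)^(28/14) ≈ 0.2500; Cmin,ss = (683/38)·f/(1−f) ≈ 5.991 μg/mL.
Regimen B: f = (1/2)^(49/14) ≈ 0.0884; Cmin,ss = (490/38)·f/(1−f) ≈ 1.250 μg/mL.
Difference ≈ 5.991 − 1.250 ≈ 4.741 μg/mL.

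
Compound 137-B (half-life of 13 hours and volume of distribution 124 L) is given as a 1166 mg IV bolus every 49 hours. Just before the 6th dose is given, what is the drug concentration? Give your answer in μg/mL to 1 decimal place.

f = (1/2)^(τ/t½) = (1/2)^(49/13) ≈ 0.0733.
C₀ = D/Vd = 1166/124 ≈ 9.403 μg/mL.
Before the 6th dose, 5 doses have been given. Superposition: Cmin = C₀·(f + f² + … + f^5).
≈ 9.403 × (0.0733 + 0.0054 + 0.0004 + 0.0000 + 0.0000) ≈ 9.403 × 0.0791 ≈ 0.744 μg/mL.

0.7 μg/mL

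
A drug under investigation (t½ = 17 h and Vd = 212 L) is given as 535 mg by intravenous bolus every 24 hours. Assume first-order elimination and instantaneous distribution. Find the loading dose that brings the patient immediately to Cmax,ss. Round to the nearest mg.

857 mg

f = (1/2)^(24/17) ≈ 0.375852; accumulation ratio R = 1/(1−f) ≈ 1.60218.
Loading dose to hit Cmax,ss on first dose: D_load = D_maint·R ≈ 535 × 1.60218 ≈ 857.17 mg.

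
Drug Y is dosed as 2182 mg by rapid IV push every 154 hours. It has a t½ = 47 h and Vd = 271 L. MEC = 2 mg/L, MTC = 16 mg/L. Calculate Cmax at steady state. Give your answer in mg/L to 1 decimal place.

k = ln2/t½ = ln2/47 ≈ 0.014748 h⁻¹; fraction remaining f = e^(−kτ) = e^(−0.014748×154) ≈ 0.1032.
Accumulation ratio R = 1/(1 − f) ≈ 1/0.8968 ≈ 1.1151.
Each bolus raises the concentration by D/Vd = 2182/271 ≈ 8.052 mg/L.
Steady-state peak Cmax,ss = C₀·R ≈ 8.052 × 1.1151 ≈ 8.979 mg/L.
Peak 9.0 mg/L vs MTC 16 mg/L: below toxic threshold.

9.0 mg/L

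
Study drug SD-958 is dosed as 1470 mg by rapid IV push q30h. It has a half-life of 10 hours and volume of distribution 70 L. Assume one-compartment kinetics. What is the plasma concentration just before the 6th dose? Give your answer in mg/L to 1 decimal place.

3.0 mg/L

f = (1/2)^(τ/t½) = (1/2)^(30/10) ≈ 0.1250.
C₀ = D/Vd = 1470/70 ≈ 21.000 mg/L.
Before the 6th dose, 5 doses have been given. Superposition: Cmin = C₀·(f + f² + … + f^5).
≈ 21.000 × (0.1250 + 0.0156 + 0.0020 + 0.0002 + 0.0000) ≈ 21.000 × 0.1428 ≈ 2.999 mg/L.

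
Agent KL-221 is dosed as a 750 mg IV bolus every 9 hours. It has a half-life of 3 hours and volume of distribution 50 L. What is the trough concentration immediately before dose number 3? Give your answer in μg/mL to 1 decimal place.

2.1 μg/mL

f = (1/2)^(τ/t½) = (1/2)^(9/3) ≈ 0.1250.
C₀ = D/Vd = 750/50 ≈ 15.000 μg/mL.
Before the 3rd dose, 2 doses have been given. Superposition: Cmin = C₀·(f + f²).
≈ 15.000 × (0.1250 + 0.0156) ≈ 15.000 × 0.1406 ≈ 2.109 μg/mL.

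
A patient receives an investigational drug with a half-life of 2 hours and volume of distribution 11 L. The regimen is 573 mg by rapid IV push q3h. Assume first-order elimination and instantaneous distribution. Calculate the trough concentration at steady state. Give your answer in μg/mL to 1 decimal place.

Over one 3-h interval, 3/2 ≈ 1.5 half-lives elapse, leaving f ≈ 0.3536 of each dose.
Accumulation ratio R = 1/(1 − f) ≈ 1/0.6464 ≈ 1.5470.
Single-dose peak C₀ = D/Vd = 573/11 ≈ 52.091 μg/mL.
Steady-state peak Cmax,ss = C₀·R ≈ 52.091 × 1.5470 ≈ 80.585 μg/mL.
One interval later, Cmin,ss = Cmax,ss·e^(−kτ) ≈ 80.585 × 0.3536 ≈ 28.495 μg/mL.

28.5 μg/mL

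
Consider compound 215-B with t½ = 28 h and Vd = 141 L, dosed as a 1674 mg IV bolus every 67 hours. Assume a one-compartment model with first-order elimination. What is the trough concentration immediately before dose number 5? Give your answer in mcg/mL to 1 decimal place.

f = (1/2)^(τ/t½) = (1/2)^(67/28) ≈ 0.1904.
C₀ = D/Vd = 1674/141 ≈ 11.872 mcg/mL.
Before the 5th dose, 4 doses have been given. Superposition: Cmin = C₀·(f + f² + … + f^4).
≈ 11.872 × (0.1904 + 0.0363 + 0.0069 + 0.0013) ≈ 11.872 × 0.2349 ≈ 2.789 mcg/mL.

2.8 mcg/mL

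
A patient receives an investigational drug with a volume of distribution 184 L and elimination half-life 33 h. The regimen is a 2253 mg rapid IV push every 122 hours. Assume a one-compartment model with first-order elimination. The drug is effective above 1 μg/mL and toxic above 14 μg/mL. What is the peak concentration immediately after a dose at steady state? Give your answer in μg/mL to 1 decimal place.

13.3 μg/mL

k = ln2/t½ = ln2/33 ≈ 0.021004 h⁻¹; fraction remaining f = e^(−kτ) = e^(−0.021004×122) ≈ 0.0771.
Accumulation ratio R = 1/(1 − f) ≈ 1/0.9229 ≈ 1.0835.
Single-dose peak C₀ = D/Vd = 2253/184 ≈ 12.245 μg/mL.
Steady-state peak Cmax,ss = C₀·R ≈ 12.245 × 1.0835 ≈ 13.267 μg/mL.
Peak 13.3 μg/mL vs MTC 14 μg/mL: below toxic threshold.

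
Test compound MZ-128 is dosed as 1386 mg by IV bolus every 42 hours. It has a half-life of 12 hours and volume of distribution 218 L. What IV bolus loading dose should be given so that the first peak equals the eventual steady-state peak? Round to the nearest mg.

f = (1/2)^(42/12) ≈ 0.088388; accumulation ratio R = 1/(1−f) ≈ 1.09696.
Loading dose to hit Cmax,ss on first dose: D_load = D_maint·R ≈ 1386 × 1.09696 ≈ 1520.39 mg.

1520 mg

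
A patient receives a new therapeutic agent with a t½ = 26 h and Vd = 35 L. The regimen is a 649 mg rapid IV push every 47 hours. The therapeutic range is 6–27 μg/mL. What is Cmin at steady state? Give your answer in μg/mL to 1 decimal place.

τ/t½ = 47/26 ≈ 1.8077, so fraction remaining f = (1/2)^(47/26) ≈ 0.2856.
Single-dose peak C₀ = D/Vd = 649/35 ≈ 18.543 μg/mL.
Steady-state trough Cmin,ss = C₀·f/(1−f) ≈ 18.543 × 0.2856/0.7144 ≈ 7.413 μg/mL.
Trough 7.4 μg/mL vs MEC 6 μg/mL: adequate.

7.4 μg/mL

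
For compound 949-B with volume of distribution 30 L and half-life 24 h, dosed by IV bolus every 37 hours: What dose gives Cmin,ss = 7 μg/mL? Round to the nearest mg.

401 mg

τ/t½ = 37/24 ≈ 1.5417, so f = (1/2)^(37/24) ≈ 0.343488.
Cmin,ss = (D/Vd)·f/(1−f), so D = Cmin,ss·Vd·(1−f)/f.
D = 7 × 30 × (1−f)/f ≈ 7 × 30 × 1.91131 ≈ 401.38 mg.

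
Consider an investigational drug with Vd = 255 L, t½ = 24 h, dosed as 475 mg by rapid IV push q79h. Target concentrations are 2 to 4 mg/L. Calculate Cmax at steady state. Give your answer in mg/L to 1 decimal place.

2.1 mg/L

k = ln2/t½ = ln2/24 ≈ 0.028881 h⁻¹; fraction remaining f = e^(−kτ) = e^(−0.028881×79) ≈ 0.1021.
Accumulation ratio R = 1/(1 − f) ≈ 1/0.8979 ≈ 1.1137.
Each bolus raises the concentration by D/Vd = 475/255 ≈ 1.863 mg/L.
Cmax,ss = C₀/(1 − f) ≈ 1.863/0.8979 ≈ 2.075 mg/L.
Peak 2.1 mg/L vs MTC 4 mg/L: below toxic threshold.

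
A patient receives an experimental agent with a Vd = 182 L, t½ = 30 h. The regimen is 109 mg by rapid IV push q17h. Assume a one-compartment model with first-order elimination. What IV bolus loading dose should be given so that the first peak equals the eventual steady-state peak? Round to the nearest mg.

f = (1/2)^(17/30) ≈ 0.675175; accumulation ratio R = 1/(1−f) ≈ 3.07858.
Loading dose to hit Cmax,ss on first dose: D_load = D_maint·R ≈ 109 × 3.07858 ≈ 335.57 mg.

336 mg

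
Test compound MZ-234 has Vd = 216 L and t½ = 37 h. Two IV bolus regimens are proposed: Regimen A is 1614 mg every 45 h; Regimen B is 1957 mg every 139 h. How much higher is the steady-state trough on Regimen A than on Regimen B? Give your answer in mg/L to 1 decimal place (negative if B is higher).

4.9 mg/L

Regimen A: f = (1/2)^(45/37) ≈ 0.4304; Cmin,ss = (1614/216)·f/(1−f) ≈ 5.646 mg/L.
Regimen B: f = (1/2)^(139/37) ≈ 0.0740; Cmin,ss = (1957/216)·f/(1−f) ≈ 0.724 mg/L.
Difference ≈ 5.646 − 0.724 ≈ 4.922 mg/L.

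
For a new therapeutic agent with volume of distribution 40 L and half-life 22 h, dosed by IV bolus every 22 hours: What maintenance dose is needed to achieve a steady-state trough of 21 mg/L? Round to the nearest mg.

τ/t½ = 22/22 ≈ 1, so f = (1/2)^(22/22) ≈ 0.500000.
Cmin,ss = (D/Vd)·f/(1−f), so D = Cmin,ss·Vd·(1−f)/f.
D = 21 × 40 × (1−f)/f ≈ 21 × 40 × 1.00000 ≈ 840.00 mg.

840 mg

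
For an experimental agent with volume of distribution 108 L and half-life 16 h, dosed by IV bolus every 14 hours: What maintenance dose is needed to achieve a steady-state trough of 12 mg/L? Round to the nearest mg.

τ/t½ = 14/16 ≈ 0.875, so f = (1/2)^(14/16) ≈ 0.545254.
Cmin,ss = (D/Vd)·f/(1−f), so D = Cmin,ss·Vd·(1−f)/f.
D = 12 × 108 × (1−f)/f ≈ 12 × 108 × 0.83401 ≈ 1080.88 mg.

1081 mg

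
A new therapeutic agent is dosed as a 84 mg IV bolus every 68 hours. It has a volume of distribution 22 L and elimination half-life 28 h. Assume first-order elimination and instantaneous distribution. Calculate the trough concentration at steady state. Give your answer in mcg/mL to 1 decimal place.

Over one 68-h interval, 68/28 ≈ 2.4286 half-lives elapse, leaving f ≈ 0.1857 of each dose.
Accumulation ratio R = 1/(1 − f) ≈ 1/0.8143 ≈ 1.2280.
Single-dose peak C₀ = D/Vd = 84/22 ≈ 3.818 mcg/mL.
Steady-state peak Cmax,ss = C₀·R ≈ 3.818 × 1.2280 ≈ 4.689 mcg/mL.
Steady-state trough Cmin,ss = Cmax,ss·f ≈ 4.689 × 0.1857 ≈ 0.871 mcg/mL.

0.9 mcg/mL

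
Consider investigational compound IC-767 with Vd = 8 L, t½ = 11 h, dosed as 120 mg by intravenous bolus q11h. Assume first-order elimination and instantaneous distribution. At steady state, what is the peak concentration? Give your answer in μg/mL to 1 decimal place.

τ = 11 h = 1 half-life, so f = (1/2)^1 = 0.5.
Accumulation ratio R = 1/(1 − f) = 1/0.5 = 2/1.
Single-dose peak C₀ = D/Vd = 120/8 = 15 μg/mL.
Steady-state peak Cmax,ss = C₀·R = 15 × 2/1 ≈ 30.000 μg/mL.

30.0 μg/mL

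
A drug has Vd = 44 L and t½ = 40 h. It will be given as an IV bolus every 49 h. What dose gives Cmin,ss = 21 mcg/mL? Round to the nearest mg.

τ/t½ = 49/40 ≈ 1.225, so f = (1/2)^(49/40) ≈ 0.427798.
Cmin,ss = (D/Vd)·f/(1−f), so D = Cmin,ss·Vd·(1−f)/f.
D = 21 × 44 × (1−f)/f ≈ 21 × 44 × 1.33755 ≈ 1235.90 mg.

1236 mg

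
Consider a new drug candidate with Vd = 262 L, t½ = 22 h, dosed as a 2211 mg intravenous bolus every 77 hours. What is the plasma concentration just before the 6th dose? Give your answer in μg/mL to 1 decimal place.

0.8 μg/mL

f = (1/2)^(τ/t½) = (1/2)^(77/22) ≈ 0.0884.
C₀ = D/Vd = 2211/262 ≈ 8.439 μg/mL.
Before the 6th dose, 5 doses have been given. Superposition: Cmin = C₀·(f + f² + … + f^5).
≈ 8.439 × (0.0884 + 0.0078 + 0.0007 + 0.0001 + 0.0000) ≈ 8.439 × 0.0970 ≈ 0.819 μg/mL.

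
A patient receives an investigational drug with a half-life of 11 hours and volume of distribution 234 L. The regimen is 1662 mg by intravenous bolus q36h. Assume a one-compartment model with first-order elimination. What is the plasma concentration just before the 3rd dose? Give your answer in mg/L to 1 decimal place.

f = (1/2)^(τ/t½) = (1/2)^(36/11) ≈ 0.1035.
C₀ = D/Vd = 1662/234 ≈ 7.103 mg/L.
Before the 3rd dose, 2 doses have been given. Superposition: Cmin = C₀·(f + f²).
≈ 7.103 × (0.1035 + 0.0107) ≈ 7.103 × 0.1142 ≈ 0.811 mg/L.

0.8 mg/L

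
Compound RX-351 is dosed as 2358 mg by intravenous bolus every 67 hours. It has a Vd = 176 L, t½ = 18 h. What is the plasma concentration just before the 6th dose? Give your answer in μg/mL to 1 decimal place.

f = (1/2)^(τ/t½) = (1/2)^(67/18) ≈ 0.0758.
C₀ = D/Vd = 2358/176 ≈ 13.398 μg/mL.
Before the 6th dose, 5 doses have been given. Superposition: Cmin = C₀·(f + f² + … + f^5).
≈ 13.398 × (0.0758 + 0.0057 + 0.0004 + 0.0000 + 0.0000) ≈ 13.398 × 0.0819 ≈ 1.097 μg/mL.

1.1 μg/mL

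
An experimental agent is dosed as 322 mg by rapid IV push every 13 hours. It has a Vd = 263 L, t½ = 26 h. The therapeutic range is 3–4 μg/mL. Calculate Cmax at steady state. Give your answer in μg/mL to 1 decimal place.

4.2 μg/mL

Over one 13-h interval, 13/26 ≈ 0.5 half-lives elapse, leaving f ≈ 0.7071 of each dose.
At steady state, accumulation factor R = 1/(1 − e^(−kτ)) ≈ 3.4141.
Single-dose peak C₀ = D/Vd = 322/263 ≈ 1.224 μg/mL.
Cmax,ss = C₀/(1 − f) ≈ 1.224/0.2929 ≈ 4.179 μg/mL.
Peak 4.2 μg/mL vs MTC 4 μg/mL: exceeds toxic threshold.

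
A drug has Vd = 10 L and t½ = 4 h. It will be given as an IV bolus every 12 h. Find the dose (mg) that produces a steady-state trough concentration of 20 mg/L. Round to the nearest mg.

1400 mg

τ/t½ = 12/4 ≈ 3, so f = (1/2)^(12/4) ≈ 0.125000.
Cmin,ss = (D/Vd)·f/(1−f), so D = Cmin,ss·Vd·(1−f)/f.
D = 20 × 10 × (1−f)/f ≈ 20 × 10 × 7.00000 ≈ 1400.00 mg.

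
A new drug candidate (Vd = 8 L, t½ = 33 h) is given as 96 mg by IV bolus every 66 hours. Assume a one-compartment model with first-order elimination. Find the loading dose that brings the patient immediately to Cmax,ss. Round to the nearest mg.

128 mg

f = (1/2)^(66/33) ≈ 0.250000; accumulation ratio R = 1/(1−f) ≈ 1.33333.
Loading dose to hit Cmax,ss on first dose: D_load = D_maint·R ≈ 96 × 1.33333 ≈ 128.00 mg.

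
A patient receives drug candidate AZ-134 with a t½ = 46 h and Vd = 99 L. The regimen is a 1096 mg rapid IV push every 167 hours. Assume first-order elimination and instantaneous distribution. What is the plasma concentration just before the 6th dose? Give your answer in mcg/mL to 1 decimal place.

f = (1/2)^(τ/t½) = (1/2)^(167/46) ≈ 0.0807.
C₀ = D/Vd = 1096/99 ≈ 11.071 mcg/mL.
Before the 6th dose, 5 doses have been given. Superposition: Cmin = C₀·(f + f² + … + f^5).
≈ 11.071 × (0.0807 + 0.0065 + 0.0005 + 0.0000 + 0.0000) ≈ 11.071 × 0.0877 ≈ 0.971 mcg/mL.

1.0 mcg/mL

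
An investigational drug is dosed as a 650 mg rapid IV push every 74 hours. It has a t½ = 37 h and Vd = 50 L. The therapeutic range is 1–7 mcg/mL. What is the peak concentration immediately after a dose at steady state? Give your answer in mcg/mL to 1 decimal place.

The dosing interval is 2 half-lives, so f = 2^(−2) = 0.25.
Accumulation ratio R = 1/(1 − f) = 1/0.75 = 4/3.
Single-dose peak C₀ = D/Vd = 650/50 = 13 mcg/mL.
Steady-state peak Cmax,ss = C₀·R = 13 × 4/3 ≈ 17.333 mcg/mL.
Peak 17.3 mcg/mL vs MTC 7 mcg/mL: exceeds toxic threshold.

17.3 mcg/mL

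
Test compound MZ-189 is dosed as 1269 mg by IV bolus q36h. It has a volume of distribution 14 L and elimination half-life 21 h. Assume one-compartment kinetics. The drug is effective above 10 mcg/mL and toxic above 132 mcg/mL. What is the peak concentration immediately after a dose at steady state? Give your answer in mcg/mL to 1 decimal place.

k = ln2/t½ = ln2/21 ≈ 0.033007 h⁻¹; fraction remaining f = e^(−kτ) = e^(−0.033007×36) ≈ 0.3048.
At steady state, accumulation factor R = 1/(1 − e^(−kτ)) ≈ 1.4384.
Single-dose peak C₀ = D/Vd = 1269/14 ≈ 90.643 mcg/mL.
Steady-state peak Cmax,ss = C₀·R ≈ 90.643 × 1.4384 ≈ 130.381 mcg/mL.
Peak 130.4 mcg/mL vs MTC 132 mcg/mL: below toxic threshold.

130.4 mcg/mL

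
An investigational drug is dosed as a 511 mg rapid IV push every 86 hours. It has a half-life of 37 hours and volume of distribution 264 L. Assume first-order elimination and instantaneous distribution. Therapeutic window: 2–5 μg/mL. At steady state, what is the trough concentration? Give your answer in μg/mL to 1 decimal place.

Over one 86-h interval, 86/37 ≈ 2.3243 half-lives elapse, leaving f ≈ 0.1997 of each dose.
At steady state, accumulation factor R = 1/(1 − e^(−kτ)) ≈ 1.2495.
Each bolus raises the concentration by D/Vd = 511/264 ≈ 1.936 μg/mL.
Steady-state peak Cmax,ss = C₀·R ≈ 1.936 × 1.2495 ≈ 2.419 μg/mL.
One interval later, Cmin,ss = Cmax,ss·e^(−kτ) ≈ 2.419 × 0.1997 ≈ 0.483 μg/mL.
Trough 0.5 μg/mL vs MEC 2 μg/mL: subtherapeutic.

0.5 μg/mL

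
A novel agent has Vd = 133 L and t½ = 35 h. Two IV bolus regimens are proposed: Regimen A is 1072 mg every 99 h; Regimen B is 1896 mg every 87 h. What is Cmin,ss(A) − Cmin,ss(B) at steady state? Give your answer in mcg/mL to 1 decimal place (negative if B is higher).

Regimen A: f = (1/2)^(99/35) ≈ 0.1408; Cmin,ss = (1072/133)·f/(1−f) ≈ 1.321 mcg/mL.
Regimen B: f = (1/2)^(87/35) ≈ 0.1785; Cmin,ss = (1896/133)·f/(1−f) ≈ 3.098 mcg/mL.
Difference ≈ 1.321 − 3.098 ≈ -1.777 mcg/mL.

-1.8 mcg/mL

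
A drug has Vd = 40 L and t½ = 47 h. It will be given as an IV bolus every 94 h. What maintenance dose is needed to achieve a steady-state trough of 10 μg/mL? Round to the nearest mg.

1200 mg

τ/t½ = 94/47 ≈ 2, so f = (1/2)^(94/47) ≈ 0.250000.
Cmin,ss = (D/Vd)·f/(1−f), so D = Cmin,ss·Vd·(1−f)/f.
D = 10 × 40 × (1−f)/f ≈ 10 × 40 × 3.00000 ≈ 1200.00 mg.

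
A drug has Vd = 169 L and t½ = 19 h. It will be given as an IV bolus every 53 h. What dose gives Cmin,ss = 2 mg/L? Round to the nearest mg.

1999 mg

τ/t½ = 53/19 ≈ 2.7895, so f = (1/2)^(53/19) ≈ 0.144639.
Cmin,ss = (D/Vd)·f/(1−f), so D = Cmin,ss·Vd·(1−f)/f.
D = 2 × 169 × (1−f)/f ≈ 2 × 169 × 5.91376 ≈ 1998.85 mg.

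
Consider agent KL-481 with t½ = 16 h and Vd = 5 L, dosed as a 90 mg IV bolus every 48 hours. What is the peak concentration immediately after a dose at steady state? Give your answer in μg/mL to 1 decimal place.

τ = 48 h = 3 half-lives, so f = (1/2)^3 = 0.125.
At steady state, R = 1/(1 − 0.125) = 8/7.
Single-dose peak C₀ = D/Vd = 90/5 = 18 μg/mL.
Steady-state peak Cmax,ss = C₀·R = 18 × 8/7 ≈ 20.571 μg/mL.

20.6 μg/mL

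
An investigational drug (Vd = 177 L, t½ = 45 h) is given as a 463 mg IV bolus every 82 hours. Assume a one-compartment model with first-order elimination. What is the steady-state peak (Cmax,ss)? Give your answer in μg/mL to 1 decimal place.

3.6 μg/mL

k = ln2/t½ = ln2/45 ≈ 0.015403 h⁻¹; fraction remaining f = e^(−kτ) = e^(−0.015403×82) ≈ 0.2828.
At steady state, accumulation factor R = 1/(1 − e^(−kτ)) ≈ 1.3943.
Single-dose peak C₀ = D/Vd = 463/177 ≈ 2.616 μg/mL.
Steady-state peak Cmax,ss = C₀·R ≈ 2.616 × 1.3943 ≈ 3.647 μg/mL.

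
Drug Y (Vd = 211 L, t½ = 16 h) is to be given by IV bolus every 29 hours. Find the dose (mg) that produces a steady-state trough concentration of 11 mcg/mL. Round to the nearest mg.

τ/t½ = 29/16 ≈ 1.8125, so f = (1/2)^(29/16) ≈ 0.284697.
Cmin,ss = (D/Vd)·f/(1−f), so D = Cmin,ss·Vd·(1−f)/f.
D = 11 × 211 × (1−f)/f ≈ 11 × 211 × 2.51251 ≈ 5831.54 mg.

5832 mg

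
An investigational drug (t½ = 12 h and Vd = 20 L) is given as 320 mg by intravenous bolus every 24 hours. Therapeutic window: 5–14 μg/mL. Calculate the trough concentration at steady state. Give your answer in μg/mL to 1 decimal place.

τ = 24 h = 2 half-lives, so f = (1/2)^2 = 0.25.
Accumulation ratio R = 1/(1 − f) = 1/0.75 = 4/3.
Single-dose peak C₀ = D/Vd = 320/20 = 16 μg/mL.
Steady-state peak Cmax,ss = C₀·R = 16 × 4/3 ≈ 21.333 μg/mL.
Steady-state trough Cmin,ss = Cmax,ss·f ≈ 21.333 × 0.25 ≈ 5.333 μg/mL.
Trough 5.3 μg/mL vs MEC 5 μg/mL: adequate.

5.3 μg/mL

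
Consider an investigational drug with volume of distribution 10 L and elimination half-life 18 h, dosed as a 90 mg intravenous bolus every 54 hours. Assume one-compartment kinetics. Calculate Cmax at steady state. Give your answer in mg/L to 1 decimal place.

The dosing interval is 3 half-lives, so f = 2^(−3) = 0.125.
At steady state, R = 1/(1 − 0.125) = 8/7.
Single-dose peak C₀ = D/Vd = 90/10 = 9 mg/L.
Steady-state peak Cmax,ss = C₀·R = 9 × 8/7 ≈ 10.286 mg/L.

10.3 mg/L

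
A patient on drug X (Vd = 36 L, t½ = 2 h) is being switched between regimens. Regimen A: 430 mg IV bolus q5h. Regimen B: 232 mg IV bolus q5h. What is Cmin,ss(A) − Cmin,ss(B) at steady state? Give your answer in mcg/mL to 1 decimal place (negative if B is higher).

1.2 mcg/mL

Regimen A: f = (1/2)^(5/2) ≈ 0.1768; Cmin,ss = (430/36)·f/(1−f) ≈ 2.565 mcg/mL.
Regimen B: f = (1/2)^(5/2) ≈ 0.1768; Cmin,ss = (232/36)·f/(1−f) ≈ 1.384 mcg/mL.
Difference ≈ 2.565 − 1.384 ≈ 1.181 mcg/mL.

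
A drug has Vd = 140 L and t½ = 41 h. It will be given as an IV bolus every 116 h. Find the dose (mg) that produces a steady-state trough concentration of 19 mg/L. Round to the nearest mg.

16245 mg

τ/t½ = 116/41 ≈ 2.8293, so f = (1/2)^(116/41) ≈ 0.140704.
Cmin,ss = (D/Vd)·f/(1−f), so D = Cmin,ss·Vd·(1−f)/f.
D = 19 × 140 × (1−f)/f ≈ 19 × 140 × 6.10712 ≈ 16244.94 mg.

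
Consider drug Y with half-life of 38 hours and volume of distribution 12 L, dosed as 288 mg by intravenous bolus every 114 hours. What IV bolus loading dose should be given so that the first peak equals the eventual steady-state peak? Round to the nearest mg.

329 mg

f = (1/2)^(114/38) ≈ 0.125000; accumulation ratio R = 1/(1−f) ≈ 1.14286.
Loading dose to hit Cmax,ss on first dose: D_load = D_maint·R ≈ 288 × 1.14286 ≈ 329.14 mg.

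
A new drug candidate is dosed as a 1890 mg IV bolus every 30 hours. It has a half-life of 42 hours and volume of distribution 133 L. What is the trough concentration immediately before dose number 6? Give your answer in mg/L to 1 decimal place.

f = (1/2)^(τ/t½) = (1/2)^(30/42) ≈ 0.6095.
C₀ = D/Vd = 1890/133 ≈ 14.211 mg/L.
Before the 6th dose, 5 doses have been given. Superposition: Cmin = C₀·(f + f² + … + f^5).
≈ 14.211 × (0.6095 + 0.3715 + 0.2264 + 0.1380 + 0.0841) ≈ 14.211 × 1.4295 ≈ 20.315 mg/L.

20.3 mg/L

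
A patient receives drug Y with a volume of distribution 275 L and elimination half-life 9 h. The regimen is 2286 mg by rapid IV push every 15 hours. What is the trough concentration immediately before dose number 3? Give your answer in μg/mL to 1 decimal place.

3.4 μg/mL

f = (1/2)^(τ/t½) = (1/2)^(15/9) ≈ 0.3150.
C₀ = D/Vd = 2286/275 ≈ 8.313 μg/mL.
Before the 3rd dose, 2 doses have been given. Superposition: Cmin = C₀·(f + f²).
≈ 8.313 × (0.3150 + 0.0992) ≈ 8.313 × 0.4142 ≈ 3.443 μg/mL.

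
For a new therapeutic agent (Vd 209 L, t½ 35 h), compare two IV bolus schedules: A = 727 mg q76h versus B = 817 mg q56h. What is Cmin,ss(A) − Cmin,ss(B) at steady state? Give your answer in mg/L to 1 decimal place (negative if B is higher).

Regimen A: f = (1/2)^(76/35) ≈ 0.2220; Cmin,ss = (727/209)·f/(1−f) ≈ 0.993 mg/L.
Regimen B: f = (1/2)^(56/35) ≈ 0.3299; Cmin,ss = (817/209)·f/(1−f) ≈ 1.925 mg/L.
Difference ≈ 0.993 − 1.925 ≈ -0.932 mg/L.

-0.9 mg/L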